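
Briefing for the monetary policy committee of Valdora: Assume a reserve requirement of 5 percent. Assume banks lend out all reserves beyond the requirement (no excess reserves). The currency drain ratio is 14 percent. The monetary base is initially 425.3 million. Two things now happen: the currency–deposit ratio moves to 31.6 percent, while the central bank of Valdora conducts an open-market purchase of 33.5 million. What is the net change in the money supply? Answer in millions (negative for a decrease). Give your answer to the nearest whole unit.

-902 million

Before: m₁ = (1 + 0.14) / (0.05 + 0.14) = 6, MB₁ = 425.3, so M₁ = 6 × 425.3 = 2551.8 million.
After: m₂ = (1 + 0.316) / (0.05 + 0.316) ≈ 3.5956, MB₂ = 425.3 + 33.5 = 458.8, so M₂ = 3.5956 × 458.8 ≈ 1649.6613 million.
ΔM = M₂ − M₁ = 1649.6613 − 2551.8 = -902.1387 million.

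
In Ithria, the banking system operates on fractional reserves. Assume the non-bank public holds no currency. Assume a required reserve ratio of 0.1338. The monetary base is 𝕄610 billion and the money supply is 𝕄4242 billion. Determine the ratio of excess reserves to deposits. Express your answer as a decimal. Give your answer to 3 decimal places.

Using m = M/MB = 4242/610 ≈ 6.954098. Since m = (1 + c)/(c + rr + e), the denominator satisfies c + rr + e = (1 + c)/m = (1 + 0) / 6.954098 ≈ 0.143800.
With c = 0 and rr = 0.1338, the ratio of excess reserves to deposits is 0.143800 − 0 − 0.1338 = 0.01.

0.010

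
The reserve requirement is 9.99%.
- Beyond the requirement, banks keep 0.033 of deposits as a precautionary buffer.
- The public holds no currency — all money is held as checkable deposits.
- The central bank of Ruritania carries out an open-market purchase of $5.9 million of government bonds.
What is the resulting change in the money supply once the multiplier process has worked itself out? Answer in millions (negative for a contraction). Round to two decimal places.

The money multiplier is m = 1 / (rr + e) = 1 / (0.0999 + 0.033) ≈ 7.5245.
The purchase adds 5.9 million of base, so ΔM = m × ΔMB = 7.5245 × (+5.9) ≈ 44.3946 million.

$44.39 million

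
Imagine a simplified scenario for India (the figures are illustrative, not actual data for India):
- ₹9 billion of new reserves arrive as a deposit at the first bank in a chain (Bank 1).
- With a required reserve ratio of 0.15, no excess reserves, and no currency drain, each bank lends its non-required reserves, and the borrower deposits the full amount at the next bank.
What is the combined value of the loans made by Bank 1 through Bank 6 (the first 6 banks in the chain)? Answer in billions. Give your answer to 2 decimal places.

Bank i lends (1 − rr)^i of the original deposit: Bank 1 lends 9·0.8500 = 7.6500, Bank 2 lends 9·0.8500² = 6.5025, and so on.
Summing a geometric series: total = 9·[0.8500·(1 − 0.8500^6) / (1 − 0.8500)] ≈ 31.7654 billion.

₹31.77 billion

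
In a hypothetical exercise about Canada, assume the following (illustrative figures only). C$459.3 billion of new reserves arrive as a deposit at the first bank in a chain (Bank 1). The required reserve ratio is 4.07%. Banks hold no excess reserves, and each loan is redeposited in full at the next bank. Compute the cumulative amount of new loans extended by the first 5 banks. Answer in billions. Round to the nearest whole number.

C$2031 billion

Bank i lends (1 − rr)^i of the original deposit: Bank 1 lends 459.3·0.9593 ≈ 440.6065, Bank 2 lends 459.3·0.9593² ≈ 422.6738, and so on.
Summing a geometric series: total = 459.3·[0.9593·(1 − 0.9593^5) / (1 − 0.9593)] ≈ 2030.8569 billion.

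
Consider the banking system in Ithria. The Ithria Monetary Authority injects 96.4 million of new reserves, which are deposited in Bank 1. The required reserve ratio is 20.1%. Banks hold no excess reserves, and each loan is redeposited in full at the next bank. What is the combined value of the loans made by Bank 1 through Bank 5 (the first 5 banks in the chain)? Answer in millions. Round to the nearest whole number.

Bank i lends (1 − rr)^i of the original deposit: Bank 1 lends 96.4·0.7990 = 77.0236, Bank 2 lends 96.4·0.7990² ≈ 61.5419, and so on.
Summing a geometric series: total = 96.4·[0.7990·(1 − 0.7990^5) / (1 − 0.7990)] ≈ 258.4172 million.

258 million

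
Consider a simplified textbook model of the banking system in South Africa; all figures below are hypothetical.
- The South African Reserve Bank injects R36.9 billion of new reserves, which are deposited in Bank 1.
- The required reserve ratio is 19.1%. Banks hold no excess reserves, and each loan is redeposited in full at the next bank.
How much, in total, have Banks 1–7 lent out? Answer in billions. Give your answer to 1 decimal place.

R120.8 billion

Bank i lends (1 − rr)^i of the original deposit: Bank 1 lends 36.9·0.8090 = 29.8521, Bank 2 lends 36.9·0.8090² ≈ 24.1503, and so on.
Summing a geometric series: total = 36.9·[0.8090·(1 − 0.8090^7) / (1 − 0.8090)] ≈ 120.8466 billion.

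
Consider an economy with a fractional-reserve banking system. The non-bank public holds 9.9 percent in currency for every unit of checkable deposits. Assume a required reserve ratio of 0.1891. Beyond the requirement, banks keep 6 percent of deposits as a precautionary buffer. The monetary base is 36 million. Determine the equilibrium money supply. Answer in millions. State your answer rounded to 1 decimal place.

113.7 million

The money multiplier is m = (1 + c) / (rr + e + c) = (1 + 0.099) / (0.1891 + 0.06 + 0.099) ≈ 3.1571.
So M = m × MB = 3.1571 × 36 = 113.6556 million.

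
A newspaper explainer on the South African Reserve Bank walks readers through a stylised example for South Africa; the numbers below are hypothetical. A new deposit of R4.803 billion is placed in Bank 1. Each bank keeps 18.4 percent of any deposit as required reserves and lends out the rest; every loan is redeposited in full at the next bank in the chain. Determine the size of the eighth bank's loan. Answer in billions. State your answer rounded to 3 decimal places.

R0.944 billion

Each bank lends a fraction (1 − rr) = 0.8160 of the deposit it receives, so Bank 8 receives 4.803·0.8160^7 and lends 4.803·0.8160^8 ≈ 0.9441 billion.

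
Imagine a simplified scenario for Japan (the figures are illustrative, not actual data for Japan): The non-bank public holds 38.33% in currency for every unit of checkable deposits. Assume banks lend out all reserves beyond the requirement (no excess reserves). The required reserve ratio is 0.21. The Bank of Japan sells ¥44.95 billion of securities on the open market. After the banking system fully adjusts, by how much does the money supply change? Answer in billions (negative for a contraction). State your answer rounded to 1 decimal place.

-104.8 billion

The money multiplier is m = (1 + c) / (rr + c) = (1 + 0.3833) / (0.21 + 0.3833) ≈ 2.3315.
The sale removes 44.95 billion of base, so ΔM = m × ΔMB = 2.3315 × (−44.95) ≈ -104.8009 billion.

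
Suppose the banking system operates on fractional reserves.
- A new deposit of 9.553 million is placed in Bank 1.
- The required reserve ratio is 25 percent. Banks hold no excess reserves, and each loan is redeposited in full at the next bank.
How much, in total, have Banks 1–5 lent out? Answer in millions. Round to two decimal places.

21.86 million

Bank i lends (1 − rr)^i of the original deposit: Bank 1 lends 9.553·0.7500 ≈ 7.1648, Bank 2 lends 9.553·0.7500² ≈ 5.3736, and so on.
Summing a geometric series: total = 9.553·[0.7500·(1 − 0.7500^5) / (1 − 0.7500)] ≈ 21.8581 million.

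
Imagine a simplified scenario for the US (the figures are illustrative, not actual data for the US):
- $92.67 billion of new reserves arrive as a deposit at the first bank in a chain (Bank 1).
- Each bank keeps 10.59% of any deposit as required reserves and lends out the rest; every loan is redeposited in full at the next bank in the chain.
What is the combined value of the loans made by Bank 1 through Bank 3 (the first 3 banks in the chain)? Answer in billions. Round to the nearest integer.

Bank i lends (1 − rr)^i of the original deposit: Bank 1 lends 92.67·0.8941 ≈ 82.8562, Bank 2 lends 92.67·0.8941² ≈ 74.0818, and so on.
Summing a geometric series: total = 92.67·[0.8941·(1 − 0.8941^3) / (1 − 0.8941)] ≈ 223.1745 billion.

$223 billion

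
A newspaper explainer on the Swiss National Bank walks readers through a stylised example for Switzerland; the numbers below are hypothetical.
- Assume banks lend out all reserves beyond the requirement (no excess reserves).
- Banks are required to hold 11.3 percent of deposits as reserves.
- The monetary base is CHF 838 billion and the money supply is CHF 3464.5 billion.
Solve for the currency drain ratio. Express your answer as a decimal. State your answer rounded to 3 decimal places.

0.170

Using m = M/MB = 3464.5/838 ≈ 4.134248. From m = (1 + c)/(c + rr + e), rearranging gives 1 + c = m·(c + rr + e), so c·(1 − m) = m·(rr + e) − 1.
Hence c = [m·(rr + e) − 1]/(1 − m) = [4.134248 × (0.113 + 0) − 1] / (1 − 4.134248) ≈ 0.170002.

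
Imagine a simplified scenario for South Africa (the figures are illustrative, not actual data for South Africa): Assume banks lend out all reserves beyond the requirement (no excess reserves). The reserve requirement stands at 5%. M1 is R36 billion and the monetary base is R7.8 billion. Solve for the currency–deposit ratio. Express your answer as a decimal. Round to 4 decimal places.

0.2128

Using m = M/MB = 36/7.8 ≈ 4.615385. From m = (1 + c)/(c + rr + e), rearranging gives 1 + c = m·(c + rr + e), so c·(1 − m) = m·(rr + e) − 1.
Hence c = [m·(rr + e) − 1]/(1 − m) = [4.615385 × (0.05 + 0) − 1] / (1 − 4.615385) ≈ 0.212766.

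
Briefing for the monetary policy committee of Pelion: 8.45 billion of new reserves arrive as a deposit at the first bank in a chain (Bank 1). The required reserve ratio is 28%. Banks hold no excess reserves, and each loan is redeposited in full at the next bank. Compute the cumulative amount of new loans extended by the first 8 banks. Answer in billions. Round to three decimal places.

Bank i lends (1 − rr)^i of the original deposit: Bank 1 lends 8.45·0.7200 = 6.0840, Bank 2 lends 8.45·0.7200² ≈ 4.3805, and so on.
Summing a geometric series: total = 8.45·[0.7200·(1 − 0.7200^8) / (1 − 0.7200)] ≈ 20.1593 billion.

20.159 billion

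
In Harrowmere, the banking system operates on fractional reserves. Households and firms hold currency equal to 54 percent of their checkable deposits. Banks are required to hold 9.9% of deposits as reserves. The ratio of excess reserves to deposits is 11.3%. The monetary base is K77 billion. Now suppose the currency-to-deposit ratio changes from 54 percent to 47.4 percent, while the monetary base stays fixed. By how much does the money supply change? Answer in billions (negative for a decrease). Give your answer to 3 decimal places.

Initially m₁ = (1 + 0.54) / (0.099 + 0.113 + 0.54) ≈ 2.047872, so M₁ = 2.047872 × 77 ≈ 157.6861 billion.
After the change m₂ = (1 + 0.474) / (0.099 + 0.113 + 0.474) ≈ 2.148688, so M₂ = 2.148688 × 77 ≈ 165.449 billion.
ΔM = M₂ − M₁ = 165.449 − 157.6861 = 7.7629 billion.

K7.763 billion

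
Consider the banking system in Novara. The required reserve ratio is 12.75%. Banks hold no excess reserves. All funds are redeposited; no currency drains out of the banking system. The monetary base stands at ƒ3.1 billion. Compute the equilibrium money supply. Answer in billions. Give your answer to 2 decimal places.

With no currency drain or excess reserves, the money multiplier is m = 1/rr = 1/0.1275 ≈ 7.8431.
Money supply M = m × MB = 7.8431 × 3.1 ≈ 24.3136 billion.

ƒ24.31 billion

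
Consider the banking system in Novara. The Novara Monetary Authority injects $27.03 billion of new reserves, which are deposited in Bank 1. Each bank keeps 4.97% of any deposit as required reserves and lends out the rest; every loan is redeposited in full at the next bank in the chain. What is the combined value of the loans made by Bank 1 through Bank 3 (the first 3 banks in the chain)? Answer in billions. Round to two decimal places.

Bank i lends (1 − rr)^i of the original deposit: Bank 1 lends 27.03·0.9503 ≈ 25.6866, Bank 2 lends 27.03·0.9503² ≈ 24.4100, and so on.
Summing a geometric series: total = 27.03·[0.9503·(1 − 0.9503^3) / (1 − 0.9503)] ≈ 73.2934 billion.

$73.29 billion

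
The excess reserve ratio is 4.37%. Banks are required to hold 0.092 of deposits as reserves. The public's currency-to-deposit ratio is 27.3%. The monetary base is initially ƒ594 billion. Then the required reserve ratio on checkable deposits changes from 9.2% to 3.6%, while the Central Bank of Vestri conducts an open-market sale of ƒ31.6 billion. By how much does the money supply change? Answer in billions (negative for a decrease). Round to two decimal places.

Before: m₁ = (1 + 0.273) / (0.092 + 0.0437 + 0.273) ≈ 3.114754, MB₁ = 594, so M₁ = 3.114754 × 594 ≈ 1850.1639 billion.
After: m₂ = (1 + 0.273) / (0.036 + 0.0437 + 0.273) ≈ 3.609300, MB₂ = 594 − 31.6 = 562.4, so M₂ = 3.609300 × 562.4 ≈ 2029.8703 billion.
ΔM = M₂ − M₁ = 2029.8703 − 1850.1639 = 179.7064 billion.

ƒ179.71 billion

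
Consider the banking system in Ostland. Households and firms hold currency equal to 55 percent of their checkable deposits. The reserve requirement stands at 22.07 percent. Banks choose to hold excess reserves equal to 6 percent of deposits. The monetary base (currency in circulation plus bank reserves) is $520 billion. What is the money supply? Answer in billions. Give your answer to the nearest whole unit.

The money multiplier is m = (1 + c) / (rr + e + c) = (1 + 0.55) / (0.2207 + 0.06 + 0.55) ≈ 1.8659.
So M = m × MB = 1.8659 × 520 = 970.268 billion.

$970 billion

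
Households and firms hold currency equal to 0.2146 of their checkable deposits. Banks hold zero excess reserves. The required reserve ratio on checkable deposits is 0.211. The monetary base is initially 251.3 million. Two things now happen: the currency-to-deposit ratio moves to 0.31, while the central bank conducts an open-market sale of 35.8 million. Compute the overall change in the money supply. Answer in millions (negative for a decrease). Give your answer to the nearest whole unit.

Before: m₁ = (1 + 0.2146) / (0.211 + 0.2146) ≈ 2.8539, MB₁ = 251.3, so M₁ = 2.8539 × 251.3 ≈ 717.1851 million.
After: m₂ = (1 + 0.31) / (0.211 + 0.31) ≈ 2.5144, MB₂ = 251.3 − 35.8 = 215.5, so M₂ = 2.5144 × 215.5 = 541.8532 million.
ΔM = M₂ − M₁ = 541.8532 − 717.1851 = -175.3319 million.

-175 million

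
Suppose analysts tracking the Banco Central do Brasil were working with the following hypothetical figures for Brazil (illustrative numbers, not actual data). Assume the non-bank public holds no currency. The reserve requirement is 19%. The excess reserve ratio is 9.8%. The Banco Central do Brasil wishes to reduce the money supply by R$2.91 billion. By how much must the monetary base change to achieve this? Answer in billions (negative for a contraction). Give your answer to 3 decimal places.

-0.838 billion

The money multiplier is m = 1 / (rr + e) = 1 / (0.19 + 0.098) ≈ 3.47222.
ΔMB = ΔM / m = (−2.91) / 3.47222 ≈ -0.8381 billion.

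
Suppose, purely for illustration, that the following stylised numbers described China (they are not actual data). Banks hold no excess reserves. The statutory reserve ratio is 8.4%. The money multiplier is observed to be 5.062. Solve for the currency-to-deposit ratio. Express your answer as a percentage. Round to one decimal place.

14.2%

Using m = 5.062. From m = (1 + c)/(c + rr + e), rearranging gives 1 + c = m·(c + rr + e), so c·(1 − m) = m·(rr + e) − 1.
Hence c = [m·(rr + e) − 1]/(1 − m) = [5.062 × (0.084 + 0) − 1] / (1 − 5.062) ≈ 0.141505.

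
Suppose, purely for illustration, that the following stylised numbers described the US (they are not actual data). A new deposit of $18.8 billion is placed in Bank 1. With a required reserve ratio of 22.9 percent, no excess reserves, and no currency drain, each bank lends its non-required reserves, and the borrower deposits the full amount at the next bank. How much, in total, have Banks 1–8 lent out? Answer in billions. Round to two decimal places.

Bank i lends (1 − rr)^i of the original deposit: Bank 1 lends 18.8·0.7710 = 14.4948, Bank 2 lends 18.8·0.7710² ≈ 11.1755, and so on.
Summing a geometric series: total = 18.8·[0.7710·(1 − 0.7710^8) / (1 − 0.7710)] ≈ 55.3927 billion.

$55.39 billion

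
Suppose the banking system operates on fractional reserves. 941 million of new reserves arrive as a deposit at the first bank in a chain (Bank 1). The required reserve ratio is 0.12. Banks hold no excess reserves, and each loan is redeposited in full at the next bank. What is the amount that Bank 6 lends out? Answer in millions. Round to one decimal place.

Each bank lends a fraction (1 − rr) = 0.8800 of the deposit it receives, so Bank 6 receives 941·0.8800^5 and lends 941·0.8800^6 ≈ 437.0042 million.

437.0 million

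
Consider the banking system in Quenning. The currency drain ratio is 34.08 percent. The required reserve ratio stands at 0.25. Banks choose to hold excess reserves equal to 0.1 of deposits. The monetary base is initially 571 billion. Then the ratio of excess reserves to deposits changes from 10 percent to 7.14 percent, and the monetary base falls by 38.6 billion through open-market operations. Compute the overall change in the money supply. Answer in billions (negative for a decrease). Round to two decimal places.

Before: m₁ = (1 + 0.3408) / (0.25 + 0.1 + 0.3408) ≈ 1.940938, MB₁ = 571, so M₁ = 1.940938 × 571 ≈ 1108.2756 billion.
After: m₂ = (1 + 0.3408) / (0.25 + 0.0714 + 0.3408) ≈ 2.024766, MB₂ = 571 − 38.6 = 532.4, so M₂ = 2.024766 × 532.4 ≈ 1077.9854 billion.
ΔM = M₂ − M₁ = 1077.9854 − 1108.2756 = -30.2902 billion.

-30.29 billion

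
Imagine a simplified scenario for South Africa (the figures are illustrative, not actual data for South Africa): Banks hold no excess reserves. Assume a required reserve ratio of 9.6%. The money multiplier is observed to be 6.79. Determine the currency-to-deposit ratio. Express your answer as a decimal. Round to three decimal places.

Using m = 6.79. From m = (1 + c)/(c + rr + e), rearranging gives 1 + c = m·(c + rr + e), so c·(1 − m) = m·(rr + e) − 1.
Hence c = [m·(rr + e) − 1]/(1 − m) = [6.79 × (0.096 + 0) − 1] / (1 − 6.79) ≈ 0.060131.

0.060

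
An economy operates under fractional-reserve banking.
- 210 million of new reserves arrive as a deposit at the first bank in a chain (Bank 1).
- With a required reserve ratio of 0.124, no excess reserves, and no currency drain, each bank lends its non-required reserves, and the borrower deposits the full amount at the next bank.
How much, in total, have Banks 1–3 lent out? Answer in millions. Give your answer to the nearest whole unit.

486 million

Bank i lends (1 − rr)^i of the original deposit: Bank 1 lends 210·0.8760 = 183.9600, Bank 2 lends 210·0.8760² ≈ 161.1490, and so on.
Summing a geometric series: total = 210·[0.8760·(1 − 0.8760^3) / (1 − 0.8760)] ≈ 486.2754 million.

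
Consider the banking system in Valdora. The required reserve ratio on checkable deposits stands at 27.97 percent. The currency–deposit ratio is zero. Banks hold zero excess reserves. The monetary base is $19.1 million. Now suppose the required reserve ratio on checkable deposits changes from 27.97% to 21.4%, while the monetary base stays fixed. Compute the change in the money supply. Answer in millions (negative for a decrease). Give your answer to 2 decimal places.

Initially m₁ = 1 / (0.2797) ≈ 3.57526, so M₁ = 3.57526 × 19.1 ≈ 68.2875 million.
After the change m₂ = 1 / (0.214) ≈ 4.67290, so M₂ = 4.67290 × 19.1 ≈ 89.2524 million.
ΔM = M₂ − M₁ = 89.2524 − 68.2875 = 20.9649 million.

$20.96 million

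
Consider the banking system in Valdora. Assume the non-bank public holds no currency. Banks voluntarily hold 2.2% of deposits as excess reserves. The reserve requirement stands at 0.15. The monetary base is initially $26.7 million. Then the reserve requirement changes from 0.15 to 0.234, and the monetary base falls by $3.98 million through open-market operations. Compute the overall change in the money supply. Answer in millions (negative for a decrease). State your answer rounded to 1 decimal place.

Before: m₁ = 1 / (0.15 + 0.022) ≈ 5.8140, MB₁ = 26.7, so M₁ = 5.8140 × 26.7 = 155.2338 million.
After: m₂ = 1 / (0.234 + 0.022) ≈ 3.9062, MB₂ = 26.7 − 3.98 = 22.72, so M₂ = 3.9062 × 22.72 ≈ 88.7489 million.
ΔM = M₂ − M₁ = 88.7489 − 155.2338 = -66.4849 million.

-66.5 million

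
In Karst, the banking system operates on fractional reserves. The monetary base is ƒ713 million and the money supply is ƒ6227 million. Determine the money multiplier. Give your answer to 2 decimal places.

The money multiplier is m = M / MB = 6227 / 713 ≈ 8.73352.

8.73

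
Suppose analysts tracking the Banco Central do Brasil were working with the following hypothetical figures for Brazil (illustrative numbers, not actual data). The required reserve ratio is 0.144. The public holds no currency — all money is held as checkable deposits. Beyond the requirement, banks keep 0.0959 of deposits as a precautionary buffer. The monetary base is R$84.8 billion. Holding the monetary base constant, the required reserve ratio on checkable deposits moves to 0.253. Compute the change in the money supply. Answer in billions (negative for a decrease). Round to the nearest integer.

-110 billion

Initially m₁ = 1 / (0.144 + 0.0959) ≈ 4.1684, so M₁ = 4.1684 × 84.8 ≈ 353.4803 billion.
After the change m₂ = 1 / (0.253 + 0.0959) ≈ 2.8662, so M₂ = 2.8662 × 84.8 ≈ 243.0538 billion.
ΔM = M₂ − M₁ = 243.0538 − 353.4803 = -110.4265 billion.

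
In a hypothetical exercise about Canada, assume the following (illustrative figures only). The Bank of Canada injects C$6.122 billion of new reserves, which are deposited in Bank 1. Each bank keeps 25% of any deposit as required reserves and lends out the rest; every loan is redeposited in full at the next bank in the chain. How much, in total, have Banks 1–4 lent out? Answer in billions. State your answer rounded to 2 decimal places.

C$12.55 billion

Bank i lends (1 − rr)^i of the original deposit: Bank 1 lends 6.122·0.7500 = 4.5915, Bank 2 lends 6.122·0.7500² ≈ 3.4436, and so on.
Summing a geometric series: total = 6.122·[0.7500·(1 − 0.7500^4) / (1 − 0.7500)] ≈ 12.5549 billion.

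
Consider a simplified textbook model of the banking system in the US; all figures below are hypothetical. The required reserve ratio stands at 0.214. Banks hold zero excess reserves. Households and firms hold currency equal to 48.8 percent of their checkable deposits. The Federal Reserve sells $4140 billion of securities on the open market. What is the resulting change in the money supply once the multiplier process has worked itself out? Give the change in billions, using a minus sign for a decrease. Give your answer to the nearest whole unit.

The money multiplier is m = (1 + c) / (rr + c) = (1 + 0.488) / (0.214 + 0.488) ≈ 2.11966.
The sale removes 4140 billion of base, so ΔM = m × ΔMB = 2.11966 × (−4140) = -8775.3924 billion.

-8775 billion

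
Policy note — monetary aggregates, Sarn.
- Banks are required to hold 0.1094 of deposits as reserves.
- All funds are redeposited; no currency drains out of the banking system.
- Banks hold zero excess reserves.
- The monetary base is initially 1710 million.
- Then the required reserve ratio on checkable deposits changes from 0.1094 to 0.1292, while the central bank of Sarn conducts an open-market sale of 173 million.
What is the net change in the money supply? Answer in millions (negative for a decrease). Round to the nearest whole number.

-3734 million

Before: m₁ = 1 / (0.1094) ≈ 9.14077, MB₁ = 1710, so M₁ = 9.14077 × 1710 = 15630.7167 million.
After: m₂ = 1 / (0.1292) ≈ 7.73994, MB₂ = 1710 − 173 = 1537, so M₂ = 7.73994 × 1537 ≈ 11896.2878 million.
ΔM = M₂ − M₁ = 11896.2878 − 15630.7167 = -3734.4289 million.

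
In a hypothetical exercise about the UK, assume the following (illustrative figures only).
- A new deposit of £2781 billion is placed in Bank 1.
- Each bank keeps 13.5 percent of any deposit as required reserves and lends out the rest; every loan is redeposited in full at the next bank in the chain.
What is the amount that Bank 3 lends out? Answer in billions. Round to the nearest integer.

Each bank lends a fraction (1 − rr) = 0.8650 of the deposit it receives, so Bank 3 receives 2781·0.8650^2 and lends 2781·0.8650^3 ≈ 1799.9039 billion.

£1800 billion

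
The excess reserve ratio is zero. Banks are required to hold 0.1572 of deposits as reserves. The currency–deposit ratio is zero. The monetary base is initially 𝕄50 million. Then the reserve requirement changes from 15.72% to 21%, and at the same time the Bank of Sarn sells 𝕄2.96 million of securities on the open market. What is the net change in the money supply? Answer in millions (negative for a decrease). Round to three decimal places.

Before: m₁ = 1 / (0.1572) ≈ 6.361323, MB₁ = 50, so M₁ = 6.361323 × 50 ≈ 318.0661 million.
After: m₂ = 1 / (0.21) ≈ 4.761905, MB₂ = 50 − 2.96 = 47.04, so M₂ = 4.761905 × 47.04 ≈ 224 million.
ΔM = M₂ − M₁ = 224 − 318.0661 = -94.0661 million.

-94.066 million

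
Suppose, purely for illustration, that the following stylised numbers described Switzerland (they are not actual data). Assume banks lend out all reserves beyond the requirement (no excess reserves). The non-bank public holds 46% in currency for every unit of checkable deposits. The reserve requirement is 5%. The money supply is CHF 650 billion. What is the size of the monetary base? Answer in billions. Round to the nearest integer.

The money multiplier is m = (1 + c) / (rr + c) = (1 + 0.46) / (0.05 + 0.46) ≈ 2.8627.
MB = M / m = 650 / 2.8627 ≈ 227.0584 billion.

CHF 227 billion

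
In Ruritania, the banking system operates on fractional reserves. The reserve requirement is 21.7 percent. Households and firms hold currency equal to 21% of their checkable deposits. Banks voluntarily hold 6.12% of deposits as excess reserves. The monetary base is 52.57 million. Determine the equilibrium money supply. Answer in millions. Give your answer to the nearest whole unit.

130 million

The money multiplier is m = (1 + c) / (rr + e + c) = (1 + 0.21) / (0.217 + 0.0612 + 0.21) ≈ 2.4785.
So M = m × MB = 2.4785 × 52.57 ≈ 130.2947 million.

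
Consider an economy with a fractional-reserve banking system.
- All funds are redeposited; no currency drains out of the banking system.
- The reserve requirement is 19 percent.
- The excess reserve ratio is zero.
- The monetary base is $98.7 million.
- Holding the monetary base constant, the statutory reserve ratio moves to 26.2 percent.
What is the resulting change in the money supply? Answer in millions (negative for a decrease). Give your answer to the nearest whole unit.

Initially m₁ = 1 / (0.19) ≈ 5.2632, so M₁ = 5.2632 × 98.7 ≈ 519.4778 million.
After the change m₂ = 1 / (0.262) ≈ 3.8168, so M₂ = 3.8168 × 98.7 ≈ 376.7182 million.
ΔM = M₂ − M₁ = 376.7182 − 519.4778 = -142.7596 million.

-143 million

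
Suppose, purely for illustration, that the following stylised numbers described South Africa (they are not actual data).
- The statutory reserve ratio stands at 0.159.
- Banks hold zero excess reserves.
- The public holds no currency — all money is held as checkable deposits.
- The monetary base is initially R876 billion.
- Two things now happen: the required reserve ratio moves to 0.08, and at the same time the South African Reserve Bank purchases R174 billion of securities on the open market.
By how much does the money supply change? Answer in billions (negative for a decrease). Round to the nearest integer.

Before: m₁ = 1 / (0.159) ≈ 6.28931, MB₁ = 876, so M₁ = 6.28931 × 876 ≈ 5509.4356 billion.
After: m₂ = 1 / (0.08) = 12.5, MB₂ = 876 + 174 = 1050, so M₂ = 12.5 × 1050 = 13125 billion.
ΔM = M₂ − M₁ = 13125 − 5509.4356 = 7615.5644 billion.

R7616 billion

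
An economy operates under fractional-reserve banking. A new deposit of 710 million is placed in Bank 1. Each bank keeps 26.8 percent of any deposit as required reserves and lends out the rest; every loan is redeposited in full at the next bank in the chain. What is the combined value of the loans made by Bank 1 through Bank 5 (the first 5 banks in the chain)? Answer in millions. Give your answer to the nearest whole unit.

1532 million

Bank i lends (1 − rr)^i of the original deposit: Bank 1 lends 710·0.7320 = 519.7200, Bank 2 lends 710·0.7320² ≈ 380.4350, and so on.
Summing a geometric series: total = 710·[0.7320·(1 − 0.7320^5) / (1 − 0.7320)] ≈ 1531.6952 million.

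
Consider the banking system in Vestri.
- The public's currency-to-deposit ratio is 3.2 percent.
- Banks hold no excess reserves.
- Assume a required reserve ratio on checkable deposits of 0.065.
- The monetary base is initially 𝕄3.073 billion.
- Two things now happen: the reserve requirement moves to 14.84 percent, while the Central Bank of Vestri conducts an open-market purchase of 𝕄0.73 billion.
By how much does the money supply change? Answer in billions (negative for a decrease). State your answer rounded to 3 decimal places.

Before: m₁ = (1 + 0.032) / (0.065 + 0.032) ≈ 10.63918, MB₁ = 3.073, so M₁ = 10.63918 × 3.073 ≈ 32.6942 billion.
After: m₂ = (1 + 0.032) / (0.1484 + 0.032) ≈ 5.72062, MB₂ = 3.073 + 0.73 = 3.803, so M₂ = 5.72062 × 3.803 ≈ 21.7555 billion.
ΔM = M₂ − M₁ = 21.7555 − 32.6942 = -10.9387 billion.

-10.939 billion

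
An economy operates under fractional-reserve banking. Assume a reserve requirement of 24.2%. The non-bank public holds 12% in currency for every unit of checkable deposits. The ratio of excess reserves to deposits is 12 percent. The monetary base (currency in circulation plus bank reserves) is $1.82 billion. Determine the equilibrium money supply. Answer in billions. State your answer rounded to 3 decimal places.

$4.229 billion

The money multiplier is m = (1 + c) / (rr + e + c) = (1 + 0.12) / (0.242 + 0.12 + 0.12) ≈ 2.32365.
So M = m × MB = 2.32365 × 1.82 ≈ 4.229 billion.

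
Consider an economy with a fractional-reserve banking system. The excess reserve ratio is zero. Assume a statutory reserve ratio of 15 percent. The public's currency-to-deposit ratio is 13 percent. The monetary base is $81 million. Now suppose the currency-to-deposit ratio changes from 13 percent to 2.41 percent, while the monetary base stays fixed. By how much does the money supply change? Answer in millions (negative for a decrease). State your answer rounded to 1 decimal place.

Initially m₁ = (1 + 0.13) / (0.15 + 0.13) ≈ 4.0357, so M₁ = 4.0357 × 81 = 326.8917 million.
After the change m₂ = (1 + 0.0241) / (0.15 + 0.0241) ≈ 5.8823, so M₂ = 5.8823 × 81 = 476.4663 million.
ΔM = M₂ − M₁ = 476.4663 − 326.8917 = 149.5746 million.

$149.6 million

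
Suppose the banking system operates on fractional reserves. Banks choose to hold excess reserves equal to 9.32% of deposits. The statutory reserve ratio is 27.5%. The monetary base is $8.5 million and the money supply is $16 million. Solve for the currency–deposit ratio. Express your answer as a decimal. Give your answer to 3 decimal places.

Using m = M/MB = 16/8.5 ≈ 1.882353. From m = (1 + c)/(c + rr + e), rearranging gives 1 + c = m·(c + rr + e), so c·(1 − m) = m·(rr + e) − 1.
Hence c = [m·(rr + e) − 1]/(1 − m) = [1.882353 × (0.275 + 0.0932) − 1] / (1 − 1.882353) ≈ 0.347840.

0.348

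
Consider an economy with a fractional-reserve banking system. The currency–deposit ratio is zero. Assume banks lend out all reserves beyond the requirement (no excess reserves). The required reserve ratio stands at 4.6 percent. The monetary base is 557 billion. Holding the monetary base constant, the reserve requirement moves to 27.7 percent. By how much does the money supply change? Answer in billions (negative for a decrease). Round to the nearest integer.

Initially m₁ = 1 / (0.046) ≈ 21.7391, so M₁ = 21.7391 × 557 = 12108.6787 billion.
After the change m₂ = 1 / (0.277) ≈ 3.6101, so M₂ = 3.6101 × 557 = 2010.8257 billion.
ΔM = M₂ − M₁ = 2010.8257 − 12108.6787 = -10097.853 billion.

-10098 billion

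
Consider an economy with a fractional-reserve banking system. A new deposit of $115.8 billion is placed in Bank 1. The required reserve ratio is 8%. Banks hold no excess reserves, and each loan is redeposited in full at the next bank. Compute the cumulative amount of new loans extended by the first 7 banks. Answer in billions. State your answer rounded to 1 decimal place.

Bank i lends (1 − rr)^i of the original deposit: Bank 1 lends 115.8·0.9200 = 106.5360, Bank 2 lends 115.8·0.9200² ≈ 98.0131, and so on.
Summing a geometric series: total = 115.8·[0.9200·(1 − 0.9200^7) / (1 − 0.9200)] ≈ 588.8157 billion.

$588.8 billion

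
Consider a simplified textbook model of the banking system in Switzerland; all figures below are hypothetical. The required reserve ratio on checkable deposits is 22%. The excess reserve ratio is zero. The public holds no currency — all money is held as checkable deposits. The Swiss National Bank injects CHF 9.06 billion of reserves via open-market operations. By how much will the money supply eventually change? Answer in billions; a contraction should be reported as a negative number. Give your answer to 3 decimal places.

The simple money multiplier is m = 1/rr = 1/0.22 ≈ 4.54545.
An open-market purchase increases the monetary base by 9.06 billion, so ΔM = m × ΔMB = 4.54545 × 9.06 ≈ 41.1818 billion.

CHF 41.182 billion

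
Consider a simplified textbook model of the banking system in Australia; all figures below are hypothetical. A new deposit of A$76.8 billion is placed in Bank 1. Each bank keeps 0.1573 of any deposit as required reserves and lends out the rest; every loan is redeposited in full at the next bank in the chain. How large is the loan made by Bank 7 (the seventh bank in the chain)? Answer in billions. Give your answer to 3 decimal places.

Each bank lends a fraction (1 − rr) = 0.8427 of the deposit it receives, so Bank 7 receives 76.8·0.8427^6 and lends 76.8·0.8427^7 ≈ 23.1778 billion.

A$23.178 billion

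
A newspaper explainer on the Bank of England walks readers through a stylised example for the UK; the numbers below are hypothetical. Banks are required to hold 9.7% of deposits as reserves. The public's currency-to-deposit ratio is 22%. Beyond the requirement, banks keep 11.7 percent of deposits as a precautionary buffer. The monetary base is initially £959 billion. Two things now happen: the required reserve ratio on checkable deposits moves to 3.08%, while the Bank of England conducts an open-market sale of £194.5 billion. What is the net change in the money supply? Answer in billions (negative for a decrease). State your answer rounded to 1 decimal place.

Before: m₁ = (1 + 0.22) / (0.097 + 0.117 + 0.22) ≈ 2.81106, MB₁ = 959, so M₁ = 2.81106 × 959 ≈ 2695.8065 billion.
After: m₂ = (1 + 0.22) / (0.0308 + 0.117 + 0.22) ≈ 3.31702, MB₂ = 959 − 194.5 = 764.5, so M₂ = 3.31702 × 764.5 ≈ 2535.8618 billion.
ΔM = M₂ − M₁ = 2535.8618 − 2695.8065 = -159.9447 billion.

-159.9 billion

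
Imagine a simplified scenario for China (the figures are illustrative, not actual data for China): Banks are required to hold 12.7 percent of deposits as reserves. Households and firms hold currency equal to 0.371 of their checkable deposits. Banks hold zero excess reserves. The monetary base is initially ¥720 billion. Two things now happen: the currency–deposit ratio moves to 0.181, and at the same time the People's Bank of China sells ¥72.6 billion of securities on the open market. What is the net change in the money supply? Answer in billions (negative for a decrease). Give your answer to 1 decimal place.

¥500.2 billion

Before: m₁ = (1 + 0.371) / (0.127 + 0.371) ≈ 2.75301, MB₁ = 720, so M₁ = 2.75301 × 720 = 1982.1672 billion.
After: m₂ = (1 + 0.181) / (0.127 + 0.181) ≈ 3.83442, MB₂ = 720 − 72.6 = 647.4, so M₂ = 3.83442 × 647.4 ≈ 2482.4035 billion.
ΔM = M₂ − M₁ = 2482.4035 − 1982.1672 = 500.2363 billion.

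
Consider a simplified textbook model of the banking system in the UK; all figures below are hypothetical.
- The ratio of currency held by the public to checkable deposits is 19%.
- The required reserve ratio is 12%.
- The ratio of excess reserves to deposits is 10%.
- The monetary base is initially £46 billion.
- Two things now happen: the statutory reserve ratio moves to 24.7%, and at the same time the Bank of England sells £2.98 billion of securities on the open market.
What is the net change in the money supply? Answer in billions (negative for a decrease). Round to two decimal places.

-38.18 billion

Before: m₁ = (1 + 0.19) / (0.12 + 0.1 + 0.19) ≈ 2.90244, MB₁ = 46, so M₁ = 2.90244 × 46 ≈ 133.5122 billion.
After: m₂ = (1 + 0.19) / (0.247 + 0.1 + 0.19) ≈ 2.21601, MB₂ = 46 − 2.98 = 43.02, so M₂ = 2.21601 × 43.02 ≈ 95.3328 billion.
ΔM = M₂ − M₁ = 95.3328 − 133.5122 = -38.1794 billion.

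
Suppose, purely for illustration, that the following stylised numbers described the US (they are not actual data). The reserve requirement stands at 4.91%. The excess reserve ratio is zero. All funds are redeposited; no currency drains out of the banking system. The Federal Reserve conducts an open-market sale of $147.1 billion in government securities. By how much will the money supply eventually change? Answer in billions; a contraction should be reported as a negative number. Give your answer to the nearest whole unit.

-2996 billion

The simple money multiplier is m = 1/rr = 1/0.0491 ≈ 20.3666.
An open-market sale reduces the monetary base by 147.1 billion, so ΔM = m × ΔMB = 20.3666 × (−147.1) ≈ -2995.9269 billion.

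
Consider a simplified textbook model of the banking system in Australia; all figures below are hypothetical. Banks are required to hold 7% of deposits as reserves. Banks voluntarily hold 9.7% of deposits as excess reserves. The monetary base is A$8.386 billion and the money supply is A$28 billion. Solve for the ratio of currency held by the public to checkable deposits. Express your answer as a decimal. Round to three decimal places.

Using m = M/MB = 28/8.386 ≈ 3.338898. From m = (1 + c)/(c + rr + e), rearranging gives 1 + c = m·(c + rr + e), so c·(1 − m) = m·(rr + e) − 1.
Hence c = [m·(rr + e) − 1]/(1 − m) = [3.338898 × (0.07 + 0.097) − 1] / (1 − 3.338898) ≈ 0.189151.

0.189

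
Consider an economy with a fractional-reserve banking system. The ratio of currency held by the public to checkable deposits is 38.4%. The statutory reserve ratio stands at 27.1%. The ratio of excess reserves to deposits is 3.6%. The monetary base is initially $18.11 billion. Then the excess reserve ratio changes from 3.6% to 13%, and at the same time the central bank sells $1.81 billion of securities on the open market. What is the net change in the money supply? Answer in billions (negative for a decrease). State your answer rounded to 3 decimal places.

-7.535 billion

Before: m₁ = (1 + 0.384) / (0.271 + 0.036 + 0.384) ≈ 2.002894, MB₁ = 18.11, so M₁ = 2.002894 × 18.11 ≈ 36.2724 billion.
After: m₂ = (1 + 0.384) / (0.271 + 0.13 + 0.384) ≈ 1.763057, MB₂ = 18.11 − 1.81 = 16.3, so M₂ = 1.763057 × 16.3 ≈ 28.7378 billion.
ΔM = M₂ − M₁ = 28.7378 − 36.2724 = -7.5346 billion.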